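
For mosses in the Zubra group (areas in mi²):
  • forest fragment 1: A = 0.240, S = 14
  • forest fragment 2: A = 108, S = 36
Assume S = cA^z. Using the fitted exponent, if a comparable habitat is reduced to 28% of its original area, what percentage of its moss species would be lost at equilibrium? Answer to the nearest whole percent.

z = ln(36/14) / ln(108/0.24) = 0.9445 / 6.1092 = 0.1546
S_new/S_old = (A_new/A_old)^z = 0.28^0.1546 = exp(0.1546 × -1.2730) = 0.8214
Fraction lost = 1 − 0.8214 = 0.1786

18%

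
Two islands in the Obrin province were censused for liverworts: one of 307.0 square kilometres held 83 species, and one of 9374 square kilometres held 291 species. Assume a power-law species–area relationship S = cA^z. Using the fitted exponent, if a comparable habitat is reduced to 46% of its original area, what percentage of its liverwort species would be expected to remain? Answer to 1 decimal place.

75.2%

z = ln(291/83) / ln(9374/307) = 1.2545 / 3.4188 = 0.3669
S_new/S_old = (A_new/A_old)^z = 0.46^0.3669 = exp(0.3669 × -0.7765) = 0.7521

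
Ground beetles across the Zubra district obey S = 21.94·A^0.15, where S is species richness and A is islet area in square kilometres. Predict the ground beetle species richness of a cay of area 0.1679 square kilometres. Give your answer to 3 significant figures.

S = 21.94 × 0.1679^0.15
ln S = ln 21.94 + 0.15 × ln 0.1679 = 3.0883 + 0.15 × -1.7844 = 2.8207
S = e^2.8207 ≈ 16.79

16.8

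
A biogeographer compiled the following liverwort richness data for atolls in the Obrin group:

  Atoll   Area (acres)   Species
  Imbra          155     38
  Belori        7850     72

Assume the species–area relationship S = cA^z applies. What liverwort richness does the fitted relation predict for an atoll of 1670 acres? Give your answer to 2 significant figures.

z = ln(72/38) / ln(7850/155) = 0.6391 / 3.9248 = 0.1628
c = 38 / 155^0.1628 = 38 / 2.273 = 16.72
S₃ = 16.72 × 1670^0.1628 = 16.72 × 3.348 ≈ 55.96

56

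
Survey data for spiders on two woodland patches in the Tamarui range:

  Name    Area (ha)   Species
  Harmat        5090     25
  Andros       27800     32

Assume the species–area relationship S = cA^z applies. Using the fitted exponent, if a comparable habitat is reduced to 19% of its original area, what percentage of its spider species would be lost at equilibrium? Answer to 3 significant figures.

21.5%

z = ln(32/25) / ln(27800/5090) = 0.2469 / 1.6978 = 0.1454
S_new/S_old = (A_new/A_old)^z = 0.19^0.1454 = exp(0.1454 × -1.6607) = 0.7855
Fraction lost = 1 − 0.7855 = 0.2145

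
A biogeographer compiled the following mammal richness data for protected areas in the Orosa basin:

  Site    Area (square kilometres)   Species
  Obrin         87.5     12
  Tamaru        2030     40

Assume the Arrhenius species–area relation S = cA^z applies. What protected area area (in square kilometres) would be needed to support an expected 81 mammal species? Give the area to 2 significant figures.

z = ln(40/12) / ln(2030/87.5) = 1.2040 / 3.1442 = 0.3829
c = 12 / 87.5^0.3829 = 12 / 5.542 = 2.165
A = (81/2.165)^(1/0.3829) ⇒ ln A = ln(37.41)/0.3829 = 9.4584
A = e^9.4584 ≈ 12815 square kilometres

13000 square kilometres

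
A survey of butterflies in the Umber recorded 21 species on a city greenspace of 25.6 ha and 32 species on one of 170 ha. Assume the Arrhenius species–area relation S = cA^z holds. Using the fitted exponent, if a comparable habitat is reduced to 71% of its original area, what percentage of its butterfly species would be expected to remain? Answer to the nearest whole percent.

z = ln(32/21) / ln(170/25.6) = 0.4212 / 1.8932 = 0.2225
S_new/S_old = (A_new/A_old)^z = 0.71^0.2225 = exp(0.2225 × -0.3425) = 0.9266

93%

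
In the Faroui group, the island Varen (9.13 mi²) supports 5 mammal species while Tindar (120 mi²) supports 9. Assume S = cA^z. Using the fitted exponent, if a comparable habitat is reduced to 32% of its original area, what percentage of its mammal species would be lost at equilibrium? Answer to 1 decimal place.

z = ln(9/5) / ln(120/9.13) = 0.5878 / 2.5759 = 0.2282
S_new/S_old = (A_new/A_old)^z = 0.32^0.2282 = exp(0.2282 × -1.1394) = 0.7711
Fraction lost = 1 − 0.7711 = 0.2289

22.9%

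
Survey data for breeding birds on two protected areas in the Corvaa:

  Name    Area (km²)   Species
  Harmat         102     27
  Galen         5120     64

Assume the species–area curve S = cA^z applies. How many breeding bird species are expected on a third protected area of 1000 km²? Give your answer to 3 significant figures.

44.7

z = ln(64/27) / ln(5120/102) = 0.8630 / 3.9159 = 0.2204
c = 27 / 102^0.2204 = 27 / 2.771 = 9.743
S₃ = 9.743 × 1000^0.2204 = 9.743 × 4.583 ≈ 44.65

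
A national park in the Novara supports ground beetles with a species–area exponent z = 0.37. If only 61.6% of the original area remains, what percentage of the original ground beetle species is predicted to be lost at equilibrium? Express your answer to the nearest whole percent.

16%

S_new/S_old = (A_new/A_old)^z = 0.616^0.37
= exp(0.37 × ln 0.616) = exp(0.37 × -0.4845) = exp(-0.1793) ≈ 0.8359
Fraction lost = 1 − 0.8359 = 0.1641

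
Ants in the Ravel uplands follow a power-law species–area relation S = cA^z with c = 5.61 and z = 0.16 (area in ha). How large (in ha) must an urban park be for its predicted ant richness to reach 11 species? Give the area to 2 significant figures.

67 ha

11 = 5.61 × A^0.16  ⇒  A^0.16 = 11/5.61 = 1.961
ln A = ln(1.961) / 0.16 = 0.6733 / 0.16 = 4.2084
A = e^4.2084 ≈ 67.25 ha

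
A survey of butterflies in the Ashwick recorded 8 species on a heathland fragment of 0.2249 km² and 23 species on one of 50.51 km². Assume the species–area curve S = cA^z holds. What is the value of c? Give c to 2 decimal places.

z = ln(S₂/S₁) / ln(A₂/A₁) = ln(23/8) / ln(50.51/0.2249) = 1.0561 / 5.4143 = 0.1950
c = S₁ / A₁^z = 8 / 0.2249^0.1950 = 8 / 0.7475 = 10.7

10.70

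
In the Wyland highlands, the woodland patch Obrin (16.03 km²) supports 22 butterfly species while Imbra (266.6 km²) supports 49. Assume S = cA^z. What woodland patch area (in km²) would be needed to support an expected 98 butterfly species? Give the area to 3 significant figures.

3040 km²

z = ln(49/22) / ln(266.6/16.03) = 0.8008 / 2.8113 = 0.2848
c = 22 / 16.03^0.2848 = 22 / 2.204 = 9.982
A = (98/9.982)^(1/0.2848) ⇒ ln A = ln(9.818)/0.2848 = 8.0192
A = e^8.0192 ≈ 3039 km²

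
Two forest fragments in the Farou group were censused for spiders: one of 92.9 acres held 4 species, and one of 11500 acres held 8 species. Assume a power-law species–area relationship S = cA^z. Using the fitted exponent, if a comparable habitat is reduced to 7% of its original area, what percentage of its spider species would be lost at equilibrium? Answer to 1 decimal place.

31.8%

z = ln(8/4) / ln(11500/92.9) = 0.6931 / 4.8186 = 0.1438
S_new/S_old = (A_new/A_old)^z = 0.07^0.1438 = exp(0.1438 × -2.6593) = 0.6821
Fraction lost = 1 − 0.6821 = 0.3179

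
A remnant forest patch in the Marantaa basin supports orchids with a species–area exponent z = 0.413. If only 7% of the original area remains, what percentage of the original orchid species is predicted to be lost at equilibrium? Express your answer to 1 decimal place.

66.7%

S_new/S_old = (A_new/A_old)^z = 0.07^0.413
= exp(0.413 × ln 0.07) = exp(0.413 × -2.6593) = exp(-1.0983) ≈ 0.3334
Fraction lost = 1 − 0.3334 = 0.6666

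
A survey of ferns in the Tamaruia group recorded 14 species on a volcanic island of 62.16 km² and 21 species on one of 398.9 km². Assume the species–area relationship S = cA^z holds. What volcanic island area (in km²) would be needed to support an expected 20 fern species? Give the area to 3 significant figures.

z = ln(21/14) / ln(398.9/62.16) = 0.4055 / 1.8590 = 0.2181
c = 14 / 62.16^0.2181 = 14 / 2.461 = 5.688
A = (20/5.688)^(1/0.2181) ⇒ ln A = ln(3.516)/0.2181 = 5.7650
A = e^5.7650 ≈ 318.9 km²

319 km²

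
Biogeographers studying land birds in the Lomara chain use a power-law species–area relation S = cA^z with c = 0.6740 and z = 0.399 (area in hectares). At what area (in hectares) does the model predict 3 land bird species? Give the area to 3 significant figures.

42.2 hectares

3 = 0.674 × A^0.399  ⇒  A^0.399 = 3/0.674 = 4.451
ln A = ln(4.451) / 0.399 = 1.4931 / 0.399 = 3.7422
A = e^3.7422 ≈ 42.19 hectares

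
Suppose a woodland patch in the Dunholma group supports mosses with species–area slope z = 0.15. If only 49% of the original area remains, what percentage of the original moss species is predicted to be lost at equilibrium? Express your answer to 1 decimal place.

S_new/S_old = (A_new/A_old)^z = 0.49^0.15
= exp(0.15 × ln 0.49) = exp(0.15 × -0.7133) = exp(-0.1070) ≈ 0.8985
Fraction lost = 1 − 0.8985 = 0.1015

10.1%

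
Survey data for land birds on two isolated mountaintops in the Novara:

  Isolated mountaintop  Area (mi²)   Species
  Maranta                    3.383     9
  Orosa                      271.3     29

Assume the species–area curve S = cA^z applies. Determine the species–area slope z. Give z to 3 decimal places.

Taking logs: ln S = ln c + z ln A, so z = (ln S₂ − ln S₁)/(ln A₂ − ln A₁).
z = ln(29/9) / ln(271.3/3.383) = ln(3.222) / ln(80.2) = 1.1701 / 4.3845 = 0.2669

0.267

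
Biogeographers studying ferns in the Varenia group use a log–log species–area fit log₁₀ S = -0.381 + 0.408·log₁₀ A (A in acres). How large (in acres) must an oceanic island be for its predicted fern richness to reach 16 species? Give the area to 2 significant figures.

16 = 0.4159 × A^0.408  ⇒  A^0.408 = 16/0.4159 = 38.47
ln A = ln(38.47) / 0.408 = 3.6499 / 0.408 = 8.9458
A = e^8.9458 ≈ 7675 acres

7700 acres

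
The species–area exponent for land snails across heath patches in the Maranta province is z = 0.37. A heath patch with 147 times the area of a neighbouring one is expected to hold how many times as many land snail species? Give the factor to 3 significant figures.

6.34

S₂/S₁ = (A₂/A₁)^z = 147^0.37
ln(S₂/S₁) = 0.37 × ln 147 = 0.37 × 4.9904 = 1.8465
S₂/S₁ = e^1.8465 ≈ 6.337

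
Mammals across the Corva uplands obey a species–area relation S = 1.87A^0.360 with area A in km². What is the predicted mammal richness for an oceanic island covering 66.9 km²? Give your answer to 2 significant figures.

8.5

S = 1.87 × 66.9^0.36
ln S = ln 1.87 + 0.36 × ln 66.9 = 0.6259 + 0.36 × 4.2032 = 2.1391
S = e^2.1391 ≈ 8.492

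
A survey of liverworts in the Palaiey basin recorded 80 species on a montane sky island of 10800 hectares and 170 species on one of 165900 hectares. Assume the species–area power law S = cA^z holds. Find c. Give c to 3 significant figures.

6.17

z = ln(S₂/S₁) / ln(A₂/A₁) = ln(170/80) / ln(165900/10800) = 0.7538 / 2.7318 = 0.2759
c = S₁ / A₁^z = 80 / 10800^0.2759 = 80 / 12.97 = 6.169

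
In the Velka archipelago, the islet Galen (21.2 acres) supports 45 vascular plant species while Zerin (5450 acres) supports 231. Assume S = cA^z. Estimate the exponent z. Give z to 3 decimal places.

Taking logs: ln S = ln c + z ln A, so z = (ln S₂ − ln S₁)/(ln A₂ − ln A₁).
z = ln(231/45) / ln(5450/21.2) = ln(5.133) / ln(257.1) = 1.6358 / 5.5494 = 0.2948

0.295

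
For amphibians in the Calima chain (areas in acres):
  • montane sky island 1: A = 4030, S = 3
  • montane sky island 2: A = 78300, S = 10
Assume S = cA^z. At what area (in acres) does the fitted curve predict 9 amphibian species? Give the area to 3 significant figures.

60400 acres

z = ln(10/3) / ln(78300/4030) = 1.2040 / 2.9668 = 0.4058
c = 3 / 4030^0.4058 = 3 / 29.05 = 0.1033
A = (9/0.1033)^(1/0.4058) ⇒ ln A = ln(87.14)/0.4058 = 11.0087
A = e^11.0087 ≈ 60396 acres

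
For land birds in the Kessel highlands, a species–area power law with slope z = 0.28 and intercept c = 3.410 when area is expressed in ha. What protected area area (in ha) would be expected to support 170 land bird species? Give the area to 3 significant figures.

1160000 ha

170 = 3.41 × A^0.28  ⇒  A^0.28 = 170/3.41 = 49.85
ln A = ln(49.85) / 0.28 = 3.9091 / 0.28 = 13.9610
A = e^13.9610 ≈ 1156631 ha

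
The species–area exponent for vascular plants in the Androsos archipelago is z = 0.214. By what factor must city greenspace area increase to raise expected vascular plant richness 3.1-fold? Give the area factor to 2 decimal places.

(A₂/A₁)^0.214 = 3.1, so A₂/A₁ = 3.1^(1/0.214) = 3.1^4.673
ln(A₂/A₁) = ln 3.1 / 0.214 = 1.1314 / 0.214 = 5.2869
A₂/A₁ = e^5.2869 ≈ 197.7

197.73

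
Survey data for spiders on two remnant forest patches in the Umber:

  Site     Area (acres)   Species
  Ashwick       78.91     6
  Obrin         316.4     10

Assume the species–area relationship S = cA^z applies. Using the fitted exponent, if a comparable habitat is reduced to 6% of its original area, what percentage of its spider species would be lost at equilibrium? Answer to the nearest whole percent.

64%

z = ln(10/6) / ln(316.4/78.91) = 0.5108 / 1.3887 = 0.3678
S_new/S_old = (A_new/A_old)^z = 0.06^0.3678 = exp(0.3678 × -2.8134) = 0.3553
Fraction lost = 1 − 0.3553 = 0.6447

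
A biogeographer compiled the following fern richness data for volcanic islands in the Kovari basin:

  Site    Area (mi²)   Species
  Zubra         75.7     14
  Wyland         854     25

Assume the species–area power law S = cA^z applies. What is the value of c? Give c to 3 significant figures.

z = ln(S₂/S₁) / ln(A₂/A₁) = ln(25/14) / ln(854/75.7) = 0.5798 / 2.4232 = 0.2393
c = S₁ / A₁^z = 14 / 75.7^0.2393 = 14 / 2.816 = 4.972

4.97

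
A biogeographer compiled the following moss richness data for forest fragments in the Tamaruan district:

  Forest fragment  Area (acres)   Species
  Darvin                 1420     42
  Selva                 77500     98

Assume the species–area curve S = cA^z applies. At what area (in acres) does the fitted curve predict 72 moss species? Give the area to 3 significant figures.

z = ln(98/42) / ln(77500/1420) = 0.8473 / 3.9996 = 0.2118
c = 42 / 1420^0.2118 = 42 / 4.654 = 9.025
A = (72/9.025)^(1/0.2118) ⇒ ln A = ln(7.978)/0.2118 = 9.8027
A = e^9.8027 ≈ 18083 acres

18100 acres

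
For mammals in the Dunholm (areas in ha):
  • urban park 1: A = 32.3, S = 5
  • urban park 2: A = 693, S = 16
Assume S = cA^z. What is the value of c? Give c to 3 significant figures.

z = ln(S₂/S₁) / ln(A₂/A₁) = ln(16/5) / ln(693/32.3) = 1.1632 / 3.0660 = 0.3794
c = S₁ / A₁^z = 5 / 32.3^0.3794 = 5 / 3.737 = 1.338

1.34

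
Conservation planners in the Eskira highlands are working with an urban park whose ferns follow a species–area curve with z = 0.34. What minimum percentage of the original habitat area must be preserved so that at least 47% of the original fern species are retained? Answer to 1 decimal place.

10.9%

Need (A_new/A_old)^0.34 = 0.47, so A_new/A_old = 0.47^(1/0.34) = 0.47^2.941
ln(A_new/A_old) = ln 0.47 / 0.34 = -0.7550 / 0.34 = -2.2207
A_new/A_old = e^-2.2207 ≈ 0.1085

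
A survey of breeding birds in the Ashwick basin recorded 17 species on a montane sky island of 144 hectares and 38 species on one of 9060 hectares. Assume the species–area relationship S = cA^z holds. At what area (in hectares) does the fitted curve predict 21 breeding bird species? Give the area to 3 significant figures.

427 hectares

z = ln(38/17) / ln(9060/144) = 0.8044 / 4.1418 = 0.1942
c = 17 / 144^0.1942 = 17 / 2.625 = 6.476
A = (21/6.476)^(1/0.1942) ⇒ ln A = ln(3.243)/0.1942 = 6.0579
A = e^6.0579 ≈ 427.5 hectares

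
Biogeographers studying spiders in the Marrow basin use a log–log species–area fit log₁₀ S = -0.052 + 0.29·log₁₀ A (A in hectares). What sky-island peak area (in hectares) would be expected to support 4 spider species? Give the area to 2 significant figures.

180 hectares

4 = 0.8872 × A^0.29  ⇒  A^0.29 = 4/0.8872 = 4.509
ln A = ln(4.509) / 0.29 = 1.5060 / 0.29 = 5.1932
A = e^5.1932 ≈ 180 hectares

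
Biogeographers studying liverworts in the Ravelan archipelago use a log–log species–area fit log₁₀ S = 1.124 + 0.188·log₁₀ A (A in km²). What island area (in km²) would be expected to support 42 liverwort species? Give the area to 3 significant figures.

452 km²

42 = 13.3 × A^0.188  ⇒  A^0.188 = 42/13.3 = 3.157
ln A = ln(3.157) / 0.188 = 1.1496 / 0.188 = 6.1147
A = e^6.1147 ≈ 452.5 km²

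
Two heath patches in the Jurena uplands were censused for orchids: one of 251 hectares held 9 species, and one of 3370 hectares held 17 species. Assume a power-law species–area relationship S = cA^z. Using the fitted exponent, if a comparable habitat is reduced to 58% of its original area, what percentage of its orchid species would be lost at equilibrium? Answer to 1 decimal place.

z = ln(17/9) / ln(3370/251) = 0.6360 / 2.5972 = 0.2449
S_new/S_old = (A_new/A_old)^z = 0.58^0.2449 = exp(0.2449 × -0.5447) = 0.8751
Fraction lost = 1 − 0.8751 = 0.1249

12.5%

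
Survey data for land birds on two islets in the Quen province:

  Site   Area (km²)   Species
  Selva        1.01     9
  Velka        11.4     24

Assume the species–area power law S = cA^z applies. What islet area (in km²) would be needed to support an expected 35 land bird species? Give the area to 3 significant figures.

29.0 km²

z = ln(24/9) / ln(11.4/1.01) = 0.9808 / 2.4237 = 0.4047
c = 9 / 1.01^0.4047 = 9 / 1.004 = 8.964
A = (35/8.964)^(1/0.4047) ⇒ ln A = ln(3.905)/0.4047 = 3.3659
A = e^3.3659 ≈ 28.96 km²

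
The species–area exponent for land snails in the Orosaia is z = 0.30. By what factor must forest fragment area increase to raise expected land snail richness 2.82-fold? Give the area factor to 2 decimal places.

(A₂/A₁)^0.3 = 2.82, so A₂/A₁ = 2.82^(1/0.3) = 2.82^3.333
ln(A₂/A₁) = ln 2.82 / 0.3 = 1.0367 / 0.3 = 3.4558
A₂/A₁ = e^3.4558 ≈ 31.68

31.68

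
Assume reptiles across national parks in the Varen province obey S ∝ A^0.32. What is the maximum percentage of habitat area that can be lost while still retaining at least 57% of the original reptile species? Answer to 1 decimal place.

Need (A_new/A_old)^0.32 = 0.57, so A_new/A_old = 0.57^(1/0.32) = 0.57^3.125
ln(A_new/A_old) = ln 0.57 / 0.32 = -0.5621 / 0.32 = -1.7566
A_new/A_old = e^-1.7566 ≈ 0.1726
Fraction that can be lost = 1 − 0.1726 = 0.8274

82.7%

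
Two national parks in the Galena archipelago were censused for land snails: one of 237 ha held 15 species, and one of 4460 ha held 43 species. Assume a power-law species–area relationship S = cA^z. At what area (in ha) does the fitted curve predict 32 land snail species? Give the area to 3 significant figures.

1960 ha

z = ln(43/15) / ln(4460/237) = 1.0531 / 2.9348 = 0.3588
c = 15 / 237^0.3588 = 15 / 7.115 = 2.108
A = (32/2.108)^(1/0.3588) ⇒ ln A = ln(15.18)/0.3588 = 7.5795
A = e^7.5795 ≈ 1958 ha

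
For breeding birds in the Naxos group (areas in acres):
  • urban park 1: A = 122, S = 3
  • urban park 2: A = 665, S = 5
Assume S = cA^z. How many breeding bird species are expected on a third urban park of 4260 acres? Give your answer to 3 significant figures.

8.75

z = ln(5/3) / ln(665/122) = 0.5108 / 1.6958 = 0.3012
c = 3 / 122^0.3012 = 3 / 4.251 = 0.7057
S₃ = 0.7057 × 4260^0.3012 = 0.7057 × 12.4 ≈ 8.749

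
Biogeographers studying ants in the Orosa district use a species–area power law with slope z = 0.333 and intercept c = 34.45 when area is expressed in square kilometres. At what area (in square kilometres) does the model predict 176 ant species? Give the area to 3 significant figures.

134 square kilometres

176 = 34.45 × A^0.333  ⇒  A^0.333 = 176/34.45 = 5.109
ln A = ln(5.109) / 0.333 = 1.6310 / 0.333 = 4.8978
A = e^4.8978 ≈ 134 square kilometres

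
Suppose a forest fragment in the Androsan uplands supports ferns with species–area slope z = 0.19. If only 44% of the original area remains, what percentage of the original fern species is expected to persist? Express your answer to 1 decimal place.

85.6%

S_new/S_old = (A_new/A_old)^z = 0.44^0.19
= exp(0.19 × ln 0.44) = exp(0.19 × -0.8210) = exp(-0.1560) ≈ 0.8556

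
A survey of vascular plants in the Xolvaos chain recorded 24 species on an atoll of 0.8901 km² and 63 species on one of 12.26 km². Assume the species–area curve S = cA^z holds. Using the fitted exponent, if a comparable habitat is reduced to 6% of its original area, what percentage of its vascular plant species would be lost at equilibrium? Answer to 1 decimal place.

z = ln(63/24) / ln(12.26/0.8901) = 0.9651 / 2.6228 = 0.3680
S_new/S_old = (A_new/A_old)^z = 0.06^0.3680 = exp(0.3680 × -2.8134) = 0.3551
Fraction lost = 1 − 0.3551 = 0.6449

64.5%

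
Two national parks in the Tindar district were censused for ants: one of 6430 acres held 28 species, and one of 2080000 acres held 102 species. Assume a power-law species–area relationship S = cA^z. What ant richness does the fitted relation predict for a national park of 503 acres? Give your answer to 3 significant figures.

15.8

z = ln(102/28) / ln(2080000/6430) = 1.2928 / 5.7791 = 0.2237
c = 28 / 6430^0.2237 = 28 / 7.11 = 3.938
S₃ = 3.938 × 503^0.2237 = 3.938 × 4.021 ≈ 15.83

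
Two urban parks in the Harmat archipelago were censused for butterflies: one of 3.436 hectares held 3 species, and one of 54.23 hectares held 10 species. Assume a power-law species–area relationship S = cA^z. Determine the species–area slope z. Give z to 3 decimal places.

0.436

Taking logs: ln S = ln c + z ln A, so z = (ln S₂ − ln S₁)/(ln A₂ − ln A₁).
z = ln(10/3) / ln(54.23/3.436) = ln(3.333) / ln(15.78) = 1.2040 / 2.7589 = 0.4364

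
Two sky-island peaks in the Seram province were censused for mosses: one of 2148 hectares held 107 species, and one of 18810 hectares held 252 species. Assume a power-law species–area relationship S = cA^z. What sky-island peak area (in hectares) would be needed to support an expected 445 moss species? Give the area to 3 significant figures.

z = ln(252/107) / ln(18810/2148) = 0.8566 / 2.1699 = 0.3948
c = 107 / 2148^0.3948 = 107 / 20.67 = 5.176
A = (445/5.176)^(1/0.3948) ⇒ ln A = ln(85.98)/0.3948 = 11.2826
A = e^11.2826 ≈ 79426 hectares

79400 hectares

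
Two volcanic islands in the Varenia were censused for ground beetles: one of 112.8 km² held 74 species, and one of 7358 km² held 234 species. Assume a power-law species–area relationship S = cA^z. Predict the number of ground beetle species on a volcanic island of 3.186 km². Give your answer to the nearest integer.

z = ln(234/74) / ln(7358/112.8) = 1.1513 / 4.1779 = 0.2756
c = 74 / 112.8^0.2756 = 74 / 3.677 = 20.12
S₃ = 20.12 × 3.186^0.2756 = 20.12 × 1.376 ≈ 27.69

28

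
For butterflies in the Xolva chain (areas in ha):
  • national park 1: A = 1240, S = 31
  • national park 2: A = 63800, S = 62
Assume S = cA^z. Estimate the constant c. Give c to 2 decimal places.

8.86

z = ln(S₂/S₁) / ln(A₂/A₁) = ln(62/31) / ln(63800/1240) = 0.6931 / 3.9406 = 0.1759
c = S₁ / A₁^z = 31 / 1240^0.1759 = 31 / 3.5 = 8.856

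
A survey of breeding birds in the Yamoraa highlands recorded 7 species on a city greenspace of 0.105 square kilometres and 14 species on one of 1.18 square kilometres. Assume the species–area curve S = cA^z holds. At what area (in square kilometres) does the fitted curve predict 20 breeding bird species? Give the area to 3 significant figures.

4.10 square kilometres

z = ln(14/7) / ln(1.18/0.105) = 0.6931 / 2.4193 = 0.2865
c = 7 / 0.105^0.2865 = 7 / 0.5243 = 13.35
A = (20/13.35)^(1/0.2865) ⇒ ln A = ln(1.498)/0.2865 = 1.4104
A = e^1.4104 ≈ 4.098 square kilometres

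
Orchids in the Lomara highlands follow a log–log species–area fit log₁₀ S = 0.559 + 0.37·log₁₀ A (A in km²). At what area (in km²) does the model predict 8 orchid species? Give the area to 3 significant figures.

8.51 km²

8 = 3.622 × A^0.37  ⇒  A^0.37 = 8/3.622 = 2.208
ln A = ln(2.208) / 0.37 = 0.7923 / 0.37 = 2.1413
A = e^2.1413 ≈ 8.511 km²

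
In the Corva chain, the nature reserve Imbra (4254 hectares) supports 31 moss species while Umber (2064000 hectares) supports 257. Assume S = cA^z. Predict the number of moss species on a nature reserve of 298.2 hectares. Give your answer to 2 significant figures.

z = ln(257/31) / ln(2064000/4254) = 2.1151 / 6.1845 = 0.3420
c = 31 / 4254^0.3420 = 31 / 17.42 = 1.78
S₃ = 1.78 × 298.2^0.3420 = 1.78 × 7.019 ≈ 12.49

12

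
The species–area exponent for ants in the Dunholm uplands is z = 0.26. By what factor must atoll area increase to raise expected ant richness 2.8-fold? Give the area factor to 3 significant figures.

52.5

(A₂/A₁)^0.26 = 2.8, so A₂/A₁ = 2.8^(1/0.26) = 2.8^3.846
ln(A₂/A₁) = ln 2.8 / 0.26 = 1.0296 / 0.26 = 3.9601
A₂/A₁ = e^3.9601 ≈ 52.46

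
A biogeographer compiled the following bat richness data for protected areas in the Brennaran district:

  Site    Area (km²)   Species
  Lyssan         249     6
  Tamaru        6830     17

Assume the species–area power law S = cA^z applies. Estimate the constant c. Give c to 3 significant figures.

z = ln(S₂/S₁) / ln(A₂/A₁) = ln(17/6) / ln(6830/249) = 1.0415 / 3.3116 = 0.3145
c = S₁ / A₁^z = 6 / 249^0.3145 = 6 / 5.67 = 1.058

1.06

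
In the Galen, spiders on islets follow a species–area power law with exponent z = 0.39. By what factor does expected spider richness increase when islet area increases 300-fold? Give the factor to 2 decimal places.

9.25

S₂/S₁ = (A₂/A₁)^z = 300^0.39
ln(S₂/S₁) = 0.39 × ln 300 = 0.39 × 5.7038 = 2.2245
S₂/S₁ = e^2.2245 ≈ 9.249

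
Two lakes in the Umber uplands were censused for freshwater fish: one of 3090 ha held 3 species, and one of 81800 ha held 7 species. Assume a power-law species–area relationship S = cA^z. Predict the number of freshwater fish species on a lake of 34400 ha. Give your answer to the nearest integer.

z = ln(7/3) / ln(81800/3090) = 0.8473 / 3.2761 = 0.2586
c = 3 / 3090^0.2586 = 3 / 7.991 = 0.3754
S₃ = 0.3754 × 34400^0.2586 = 0.3754 × 14.9 ≈ 5.595

6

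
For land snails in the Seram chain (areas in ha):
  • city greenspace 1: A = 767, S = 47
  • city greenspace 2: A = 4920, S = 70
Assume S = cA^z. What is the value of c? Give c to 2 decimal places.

11.32

z = ln(S₂/S₁) / ln(A₂/A₁) = ln(70/47) / ln(4920/767) = 0.3983 / 1.8586 = 0.2143
c = S₁ / A₁^z = 47 / 767^0.2143 = 47 / 4.152 = 11.32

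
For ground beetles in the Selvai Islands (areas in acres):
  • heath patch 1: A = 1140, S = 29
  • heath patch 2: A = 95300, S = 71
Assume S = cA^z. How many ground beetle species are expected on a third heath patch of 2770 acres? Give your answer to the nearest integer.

z = ln(71/29) / ln(95300/1140) = 0.8954 / 4.4260 = 0.2023
c = 29 / 1140^0.2023 = 29 / 4.154 = 6.982
S₃ = 6.982 × 2770^0.2023 = 6.982 × 4.971 ≈ 34.71

35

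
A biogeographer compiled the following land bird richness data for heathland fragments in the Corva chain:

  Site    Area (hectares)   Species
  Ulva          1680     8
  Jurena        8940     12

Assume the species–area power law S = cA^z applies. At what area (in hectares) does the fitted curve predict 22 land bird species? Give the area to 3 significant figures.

z = ln(12/8) / ln(8940/1680) = 0.4055 / 1.6717 = 0.2425
c = 8 / 1680^0.2425 = 8 / 6.057 = 1.321
A = (22/1.321)^(1/0.2425) ⇒ ln A = ln(16.66)/0.2425 = 11.5974
A = e^11.5974 ≈ 108815 hectares

109000 hectares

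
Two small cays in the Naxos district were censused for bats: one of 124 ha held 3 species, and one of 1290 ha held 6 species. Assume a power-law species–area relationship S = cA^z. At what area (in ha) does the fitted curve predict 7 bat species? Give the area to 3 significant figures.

2170 ha

z = ln(6/3) / ln(1290/124) = 0.6931 / 2.3421 = 0.2959
c = 3 / 124^0.2959 = 3 / 4.164 = 0.7204
A = (7/0.7204)^(1/0.2959) ⇒ ln A = ln(9.717)/0.2959 = 7.6833
A = e^7.6833 ≈ 2172 ha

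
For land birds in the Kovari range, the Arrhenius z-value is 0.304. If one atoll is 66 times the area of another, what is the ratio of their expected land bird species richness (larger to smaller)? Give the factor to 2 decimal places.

S₂/S₁ = (A₂/A₁)^z = 66^0.304
ln(S₂/S₁) = 0.304 × ln 66 = 0.304 × 4.1897 = 1.2737
S₂/S₁ = e^1.2737 ≈ 3.574

3.57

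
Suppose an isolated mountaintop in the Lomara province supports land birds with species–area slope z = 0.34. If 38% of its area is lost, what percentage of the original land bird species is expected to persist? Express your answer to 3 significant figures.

S_new/S_old = (A_new/A_old)^z = 0.62^0.34
= exp(0.34 × ln 0.62) = exp(0.34 × -0.4780) = exp(-0.1625) ≈ 0.85

85.0%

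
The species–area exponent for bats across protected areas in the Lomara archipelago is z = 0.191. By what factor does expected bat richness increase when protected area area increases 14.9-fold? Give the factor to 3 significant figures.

1.68

S₂/S₁ = (A₂/A₁)^z = 14.9^0.191
ln(S₂/S₁) = 0.191 × ln 14.9 = 0.191 × 2.7014 = 0.5160
S₂/S₁ = e^0.5160 ≈ 1.675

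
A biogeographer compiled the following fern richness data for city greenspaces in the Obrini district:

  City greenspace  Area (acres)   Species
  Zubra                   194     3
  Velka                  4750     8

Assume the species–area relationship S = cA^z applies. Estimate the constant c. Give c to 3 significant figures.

z = ln(S₂/S₁) / ln(A₂/A₁) = ln(8/3) / ln(4750/194) = 0.9808 / 3.1980 = 0.3067
c = S₁ / A₁^z = 3 / 194^0.3067 = 3 / 5.031 = 0.5963

0.596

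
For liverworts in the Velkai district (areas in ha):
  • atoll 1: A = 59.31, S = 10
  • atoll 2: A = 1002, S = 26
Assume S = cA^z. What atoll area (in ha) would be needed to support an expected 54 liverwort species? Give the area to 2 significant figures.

z = ln(26/10) / ln(1002/59.31) = 0.9555 / 2.8270 = 0.3380
c = 10 / 59.31^0.3380 = 10 / 3.975 = 2.516
A = (54/2.516)^(1/0.3380) ⇒ ln A = ln(21.46)/0.3380 = 9.0722
A = e^9.0722 ≈ 8709 ha

8700 ha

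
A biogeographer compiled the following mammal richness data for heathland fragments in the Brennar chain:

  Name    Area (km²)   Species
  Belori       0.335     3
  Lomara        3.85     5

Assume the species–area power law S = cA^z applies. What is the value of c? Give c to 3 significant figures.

3.77

z = ln(S₂/S₁) / ln(A₂/A₁) = ln(5/3) / ln(3.85/0.335) = 0.5108 / 2.4417 = 0.2092
c = S₁ / A₁^z = 3 / 0.335^0.2092 = 3 / 0.7955 = 3.771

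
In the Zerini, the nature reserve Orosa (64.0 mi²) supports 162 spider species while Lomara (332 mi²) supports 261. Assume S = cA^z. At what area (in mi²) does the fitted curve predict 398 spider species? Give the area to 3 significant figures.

1420 mi²

z = ln(261/162) / ln(332/64) = 0.4769 / 1.6463 = 0.2897
c = 162 / 64^0.2897 = 162 / 3.336 = 48.56
A = (398/48.56)^(1/0.2897) ⇒ ln A = ln(8.196)/0.2897 = 7.2616
A = e^7.2616 ≈ 1424 mi²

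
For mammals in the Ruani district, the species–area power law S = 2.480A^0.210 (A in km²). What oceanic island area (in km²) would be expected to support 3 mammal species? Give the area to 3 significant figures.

2.48 km²

3 = 2.48 × A^0.21  ⇒  A^0.21 = 3/2.48 = 1.21
ln A = ln(1.21) / 0.21 = 0.1904 / 0.21 = 0.9064
A = e^0.9064 ≈ 2.476 km²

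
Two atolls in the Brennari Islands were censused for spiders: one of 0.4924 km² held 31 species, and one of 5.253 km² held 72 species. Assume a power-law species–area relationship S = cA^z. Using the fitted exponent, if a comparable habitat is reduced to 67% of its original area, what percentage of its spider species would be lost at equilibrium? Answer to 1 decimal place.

z = ln(72/31) / ln(5.253/0.4924) = 0.8427 / 2.3673 = 0.3560
S_new/S_old = (A_new/A_old)^z = 0.67^0.3560 = exp(0.3560 × -0.4005) = 0.8671
Fraction lost = 1 − 0.8671 = 0.1329

13.3%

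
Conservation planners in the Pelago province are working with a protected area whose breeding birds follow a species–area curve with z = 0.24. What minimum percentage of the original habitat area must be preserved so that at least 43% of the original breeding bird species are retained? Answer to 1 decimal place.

Need (A_new/A_old)^0.24 = 0.43, so A_new/A_old = 0.43^(1/0.24) = 0.43^4.167
ln(A_new/A_old) = ln 0.43 / 0.24 = -0.8440 / 0.24 = -3.5165
A_new/A_old = e^-3.5165 ≈ 0.0297

3.0%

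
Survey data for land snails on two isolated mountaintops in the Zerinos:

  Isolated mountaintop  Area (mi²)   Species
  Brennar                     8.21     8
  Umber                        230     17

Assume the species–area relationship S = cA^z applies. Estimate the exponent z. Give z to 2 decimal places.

0.23

Taking logs: ln S = ln c + z ln A, so z = (ln S₂ − ln S₁)/(ln A₂ − ln A₁).
z = ln(17/8) / ln(230/8.21) = ln(2.125) / ln(28.01) = 0.7538 / 3.3327 = 0.2262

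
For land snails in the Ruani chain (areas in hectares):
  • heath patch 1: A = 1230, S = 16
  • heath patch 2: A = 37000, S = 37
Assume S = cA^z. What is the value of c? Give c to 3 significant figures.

2.77

z = ln(S₂/S₁) / ln(A₂/A₁) = ln(37/16) / ln(37000/1230) = 0.8383 / 3.4039 = 0.2463
c = S₁ / A₁^z = 16 / 1230^0.2463 = 16 / 5.768 = 2.774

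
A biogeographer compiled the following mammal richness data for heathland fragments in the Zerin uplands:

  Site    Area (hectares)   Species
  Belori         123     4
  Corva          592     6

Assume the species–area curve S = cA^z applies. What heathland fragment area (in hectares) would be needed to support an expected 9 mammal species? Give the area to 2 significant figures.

z = ln(6/4) / ln(592/123) = 0.4055 / 1.5713 = 0.2580
c = 4 / 123^0.2580 = 4 / 3.462 = 1.156
A = (9/1.156)^(1/0.2580) ⇒ ln A = ln(7.789)/0.2580 = 7.9548
A = e^7.9548 ≈ 2849 hectares

2800 hectares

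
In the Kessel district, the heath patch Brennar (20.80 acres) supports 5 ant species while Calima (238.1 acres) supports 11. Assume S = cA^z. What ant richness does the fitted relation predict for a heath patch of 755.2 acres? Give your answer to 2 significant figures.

z = ln(11/5) / ln(238.1/20.8) = 0.7885 / 2.4377 = 0.3234
c = 5 / 20.8^0.3234 = 5 / 2.669 = 1.874
S₃ = 1.874 × 755.2^0.3234 = 1.874 × 8.529 ≈ 15.98

16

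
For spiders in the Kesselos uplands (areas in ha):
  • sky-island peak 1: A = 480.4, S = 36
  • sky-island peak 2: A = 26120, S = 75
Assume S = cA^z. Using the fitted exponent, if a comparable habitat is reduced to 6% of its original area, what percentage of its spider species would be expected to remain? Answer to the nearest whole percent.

z = ln(75/36) / ln(26120/480.4) = 0.7340 / 3.9958 = 0.1837
S_new/S_old = (A_new/A_old)^z = 0.06^0.1837 = exp(0.1837 × -2.8134) = 0.5964

60%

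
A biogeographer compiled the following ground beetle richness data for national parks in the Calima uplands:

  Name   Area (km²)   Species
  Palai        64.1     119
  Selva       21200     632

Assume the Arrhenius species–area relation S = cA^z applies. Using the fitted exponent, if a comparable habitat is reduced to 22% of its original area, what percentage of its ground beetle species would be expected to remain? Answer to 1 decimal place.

z = ln(632/119) / ln(21200/64.1) = 1.6698 / 5.8013 = 0.2878
S_new/S_old = (A_new/A_old)^z = 0.22^0.2878 = exp(0.2878 × -1.5141) = 0.6467

64.7%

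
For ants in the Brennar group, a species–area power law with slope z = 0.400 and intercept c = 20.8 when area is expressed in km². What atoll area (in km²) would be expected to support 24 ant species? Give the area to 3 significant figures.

1.43 km²

24 = 20.8 × A^0.4  ⇒  A^0.4 = 24/20.8 = 1.154
ln A = ln(1.154) / 0.4 = 0.1431 / 0.4 = 0.3578
A = e^0.3578 ≈ 1.43 km²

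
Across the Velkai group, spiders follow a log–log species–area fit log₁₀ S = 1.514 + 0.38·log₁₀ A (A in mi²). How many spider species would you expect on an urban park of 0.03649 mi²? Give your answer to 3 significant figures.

9.28

S = 32.66 × 0.03649^0.38
ln S = ln 32.66 + 0.38 × ln 0.03649 = 3.4861 + 0.38 × -3.3107 = 2.2280
S = e^2.2280 ≈ 9.282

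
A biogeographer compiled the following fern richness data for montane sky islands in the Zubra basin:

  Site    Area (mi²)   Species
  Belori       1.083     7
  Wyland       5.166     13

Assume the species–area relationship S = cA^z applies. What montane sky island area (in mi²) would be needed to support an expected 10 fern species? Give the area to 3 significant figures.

z = ln(13/7) / ln(5.166/1.083) = 0.6190 / 1.5624 = 0.3962
c = 7 / 1.083^0.3962 = 7 / 1.032 = 6.782
A = (10/6.782)^(1/0.3962) ⇒ ln A = ln(1.474)/0.3962 = 0.9799
A = e^0.9799 ≈ 2.664 mi²

2.66 mi²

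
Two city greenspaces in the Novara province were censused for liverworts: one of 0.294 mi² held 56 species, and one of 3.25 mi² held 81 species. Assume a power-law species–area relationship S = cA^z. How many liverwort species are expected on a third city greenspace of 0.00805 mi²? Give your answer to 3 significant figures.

z = ln(81/56) / ln(3.25/0.294) = 0.3691 / 2.4028 = 0.1536
c = 56 / 0.294^0.1536 = 56 / 0.8286 = 67.59
S₃ = 67.59 × 0.00805^0.1536 = 67.59 × 0.4768 ≈ 32.22

32.2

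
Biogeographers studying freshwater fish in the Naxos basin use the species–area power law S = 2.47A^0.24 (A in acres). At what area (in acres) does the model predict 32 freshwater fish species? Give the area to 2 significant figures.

43000 acres

32 = 2.47 × A^0.24  ⇒  A^0.24 = 32/2.47 = 12.96
ln A = ln(12.96) / 0.24 = 2.5615 / 0.24 = 10.6730
A = e^10.6730 ≈ 43174 acres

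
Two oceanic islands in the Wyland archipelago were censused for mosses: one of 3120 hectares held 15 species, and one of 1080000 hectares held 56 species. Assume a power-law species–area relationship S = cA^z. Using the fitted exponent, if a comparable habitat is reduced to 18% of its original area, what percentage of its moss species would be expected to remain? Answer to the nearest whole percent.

68%

z = ln(56/15) / ln(1080000/3120) = 1.3173 / 5.8469 = 0.2253
S_new/S_old = (A_new/A_old)^z = 0.18^0.2253 = exp(0.2253 × -1.7148) = 0.6795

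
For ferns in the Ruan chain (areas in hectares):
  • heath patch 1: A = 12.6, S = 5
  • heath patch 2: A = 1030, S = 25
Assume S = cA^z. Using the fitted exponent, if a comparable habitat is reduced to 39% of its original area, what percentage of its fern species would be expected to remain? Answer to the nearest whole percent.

z = ln(25/5) / ln(1030/12.6) = 1.6094 / 4.4036 = 0.3655
S_new/S_old = (A_new/A_old)^z = 0.39^0.3655 = exp(0.3655 × -0.9416) = 0.7088

71%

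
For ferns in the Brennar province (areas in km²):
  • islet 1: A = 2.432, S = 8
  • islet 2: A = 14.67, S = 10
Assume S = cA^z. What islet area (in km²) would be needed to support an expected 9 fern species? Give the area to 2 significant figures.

6.3 km²

z = ln(10/8) / ln(14.67/2.432) = 0.2231 / 1.7971 = 0.1242
c = 8 / 2.432^0.1242 = 8 / 1.117 = 7.164
A = (9/7.164)^(1/0.1242) ⇒ ln A = ln(1.256)/0.1242 = 1.8373
A = e^1.8373 ≈ 6.279 km²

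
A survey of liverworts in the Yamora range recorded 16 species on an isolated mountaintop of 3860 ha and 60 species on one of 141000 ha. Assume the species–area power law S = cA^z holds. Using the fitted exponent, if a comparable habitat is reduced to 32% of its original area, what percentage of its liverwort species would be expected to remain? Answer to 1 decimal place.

65.8%

z = ln(60/16) / ln(141000/3860) = 1.3218 / 3.5981 = 0.3673
S_new/S_old = (A_new/A_old)^z = 0.32^0.3673 = exp(0.3673 × -1.1394) = 0.658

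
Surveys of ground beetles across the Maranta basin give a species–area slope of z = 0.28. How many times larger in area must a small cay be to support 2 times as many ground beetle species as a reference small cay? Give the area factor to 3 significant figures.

11.9

(A₂/A₁)^0.28 = 2, so A₂/A₁ = 2^(1/0.28) = 2^3.571
ln(A₂/A₁) = ln 2 / 0.28 = 0.6931 / 0.28 = 2.4755
A₂/A₁ = e^2.4755 ≈ 11.89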